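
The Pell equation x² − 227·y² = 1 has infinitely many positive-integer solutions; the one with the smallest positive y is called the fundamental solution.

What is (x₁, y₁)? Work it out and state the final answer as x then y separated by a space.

[15; 15,30] for √227; ℓ=2 ⇒ convergent index 1
a_0=15:  p_0=15·1+0=15,  q_0=15·0+1=1
a_1=15:  p_1=15·15+1=226,  q_1=15·1+0=15
fundamental: x₁=226, y₁=15  (since 51076 − 227·225 = 1)

226 15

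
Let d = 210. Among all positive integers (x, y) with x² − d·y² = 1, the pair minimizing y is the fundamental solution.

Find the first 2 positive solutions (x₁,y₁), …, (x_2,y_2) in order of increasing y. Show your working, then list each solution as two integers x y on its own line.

29 2
1681 116

[14; 2,28] for √210; ℓ=2 ⇒ convergent index 1
i=0: a=14 ⇒ p=14, q=1
i=1: a=2 ⇒ p=29, q=2
fundamental: x₁=29, y₁=2  (since 841 − 210·4 = 1)
k=2:  x_2 = 29·29+210·2·2 = 1681,  y_2 = 29·2+2·29 = 116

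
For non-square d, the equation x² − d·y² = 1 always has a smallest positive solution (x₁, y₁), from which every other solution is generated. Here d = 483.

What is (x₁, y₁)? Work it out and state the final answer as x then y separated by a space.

22 1

√483 = [21; 1,42, …], period ℓ=2 (even) → k=1
step 0: (21, 1)  from 21·(1,0) + (0,1)
step 1: (22, 1)  from 1·(21,1) + (1,0)
fundamental: x₁=22, y₁=1  (since 484 − 483·1 = 1)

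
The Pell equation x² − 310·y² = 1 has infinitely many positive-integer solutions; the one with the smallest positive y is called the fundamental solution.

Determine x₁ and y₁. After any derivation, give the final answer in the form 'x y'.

848719 48204

√310 = [17; 1,1,1,1,5,…,1,1,34, …], period ℓ=16 (even) → k=15
step 0: (17, 1)  from 17·(1,0) + (0,1)
…
step 4: (88, 5)  from 1·(53,3) + (35,2)
step 5: (493, 28)  from 5·(88,5) + (53,3)
step 6: (1567, 89)  from 3·(493,28) + (88,5)
…
step 9: (7747, 440)  from 1·(5687,323) + (2060,117)
…
step 11: (152387, 8655)  from 5·(28928,1643) + (7747,440)
…
step 13: (333702, 18953)  from 1·(181315,10298) + (152387,8655)
step 14: (515017, 29251)  from 1·(333702,18953) + (181315,10298)
step 15: (848719, 48204)  from 1·(515017,29251) + (333702,18953)
(x₁, y₁) = (848719, 48204);  848719² − 310·48204² = 1 ✓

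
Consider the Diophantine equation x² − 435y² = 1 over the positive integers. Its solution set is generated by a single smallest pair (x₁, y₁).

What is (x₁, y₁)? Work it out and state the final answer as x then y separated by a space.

d=435: √d = [20; 1,5,1,40] (ℓ=4, even), read p_3/q_3
a_0=20:  p_0=20·1+0=20,  q_0=20·0+1=1
a_1=1:  p_1=1·20+1=21,  q_1=1·1+0=1
a_2=5:  p_2=5·21+20=125,  q_2=5·1+1=6
a_3=1:  p_3=1·125+21=146,  q_3=1·6+1=7
fundamental: x₁=146, y₁=7  (since 21316 − 435·49 = 1)

146 7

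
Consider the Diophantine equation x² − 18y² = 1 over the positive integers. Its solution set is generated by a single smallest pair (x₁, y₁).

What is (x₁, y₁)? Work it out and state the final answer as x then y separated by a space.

[4; 4,8] for √18; ℓ=2 ⇒ convergent index 1
step 0: (4, 1)  from 4·(1,0) + (0,1)
step 1: (17, 4)  from 4·(4,1) + (1,0)
(x₁, y₁) = (17, 4);  17² − 18·4² = 1 ✓

17 4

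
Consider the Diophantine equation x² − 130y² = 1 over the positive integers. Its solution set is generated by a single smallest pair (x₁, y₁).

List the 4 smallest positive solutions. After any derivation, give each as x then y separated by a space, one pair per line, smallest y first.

6499 570
84474001 7408860
1097993058499 96300361710
14271713689896001 1251712094097720

√130 → a₀=11, period (2,2,22); ℓ=3 odd so k=5
step 0: (11, 1)  from 11·(1,0) + (0,1)
step 1: (23, 2)  from 2·(11,1) + (1,0)
step 2: (57, 5)  from 2·(23,2) + (11,1)
step 3: (1277, 112)  from 22·(57,5) + (23,2)
step 4: (2611, 229)  from 2·(1277,112) + (57,5)
step 5: (6499, 570)  from 2·(2611,229) + (1277,112)
fundamental: x₁=6499, y₁=570  (since 42237001 − 130·324900 = 1)
k=2:  x_2 = 6499·6499+130·570·570 = 84474001,  y_2 = 6499·570+570·6499 = 7408860
k=3:  x_3 = 6499·84474001+130·570·7408860 = 1097993058499,  y_3 = 6499·7408860+570·84474001 = 96300361710
k=4:  x_4 = 6499·1097993058499+130·570·96300361710 = 14271713689896001,  y_4 = 6499·96300361710+570·1097993058499 = 1251712094097720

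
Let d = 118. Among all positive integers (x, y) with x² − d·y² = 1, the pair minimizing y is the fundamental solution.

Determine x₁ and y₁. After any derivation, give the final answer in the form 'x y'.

d=118: √d = [10; 1,6,3,2,10,2,3,6,1,20] (ℓ=10, even), read p_9/q_9
i=0: a=10 ⇒ p=10, q=1
i=1: a=1 ⇒ p=11, q=1
i=2: a=6 ⇒ p=76, q=7
i=3: a=3 ⇒ p=239, q=22
…
i=7: a=3 ⇒ p=42115, q=3877
i=8: a=6 ⇒ p=264802, q=24377
i=9: a=1 ⇒ p=306917, q=28254
(x₁, y₁) = (306917, 28254);  306917² − 118·28254² = 1 ✓

306917 28254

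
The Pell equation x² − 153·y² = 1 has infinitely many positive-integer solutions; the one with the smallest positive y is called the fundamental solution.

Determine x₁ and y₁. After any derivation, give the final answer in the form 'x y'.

2177 176

[12; 2,1,2,2,2,1,2,24] for √153; ℓ=8 ⇒ convergent index 7
a_0=12:  p_0=12·1+0=12,  q_0=12·0+1=1
…
a_2=1:  p_2=1·25+12=37,  q_2=1·2+1=3
…
a_4=2:  p_4=2·99+37=235,  q_4=2·8+3=19
…
a_6=1:  p_6=1·569+235=804,  q_6=1·46+19=65
a_7=2:  p_7=2·804+569=2177,  q_7=2·65+46=176
→ (2177, 176).  Check: 2177²=4739329, 153·176²=4739328, difference 1.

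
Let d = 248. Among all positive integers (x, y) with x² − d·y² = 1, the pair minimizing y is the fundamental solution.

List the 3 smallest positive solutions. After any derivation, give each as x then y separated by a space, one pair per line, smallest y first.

63 4
7937 504
999999 63500

d=248: √d = [15; 1,2,1,30] (ℓ=4, even), read p_3/q_3
i=0: a=15 ⇒ p=15, q=1
i=1: a=1 ⇒ p=16, q=1
i=2: a=2 ⇒ p=47, q=3
i=3: a=1 ⇒ p=63, q=4
(x₁, y₁) = (63, 4);  63² − 248·4² = 1 ✓
n=2: (63,4)∘(63,4) = (63·63+248·4·4, 63·4+4·63) = (7937,504)
n=3: (7937,504)∘(63,4) = (63·7937+248·4·504, 63·504+4·7937) = (999999,63500)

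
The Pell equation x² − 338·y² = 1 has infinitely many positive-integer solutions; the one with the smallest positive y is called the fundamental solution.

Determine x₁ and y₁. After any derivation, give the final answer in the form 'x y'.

√338 → a₀=18, period (2,1,1,2,36); ℓ=5 odd so k=9
step 0: (18, 1)  from 18·(1,0) + (0,1)
step 1: (37, 2)  from 2·(18,1) + (1,0)
step 2: (55, 3)  from 1·(37,2) + (18,1)
…
step 4: (239, 13)  from 2·(92,5) + (55,3)
step 5: (8696, 473)  from 36·(239,13) + (92,5)
step 6: (17631, 959)  from 2·(8696,473) + (239,13)
…
step 8: (43958, 2391)  from 1·(26327,1432) + (17631,959)
step 9: (114243, 6214)  from 2·(43958,2391) + (26327,1432)
→ (114243, 6214).  Check: 114243²=13051463049, 338·6214²=13051463048, difference 1.

114243 6214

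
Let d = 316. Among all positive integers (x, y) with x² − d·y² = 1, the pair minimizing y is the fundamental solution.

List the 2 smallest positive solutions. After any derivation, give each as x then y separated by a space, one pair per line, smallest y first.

√316 = [17; 1,3,2,8,2,3,1,34, …], period ℓ=8 (even) → k=7
step 0: (17, 1)  from 17·(1,0) + (0,1)
step 1: (18, 1)  from 1·(17,1) + (1,0)
step 2: (71, 4)  from 3·(18,1) + (17,1)
step 3: (160, 9)  from 2·(71,4) + (18,1)
step 4: (1351, 76)  from 8·(160,9) + (71,4)
step 5: (2862, 161)  from 2·(1351,76) + (160,9)
step 6: (9937, 559)  from 3·(2862,161) + (1351,76)
step 7: (12799, 720)  from 1·(9937,559) + (2862,161)
fundamental: x₁=12799, y₁=720  (since 163814401 − 316·518400 = 1)
n=2: (12799,720)∘(12799,720) = (12799·12799+316·720·720, 12799·720+720·12799) = (327628801,18430560)

12799 720
327628801 18430560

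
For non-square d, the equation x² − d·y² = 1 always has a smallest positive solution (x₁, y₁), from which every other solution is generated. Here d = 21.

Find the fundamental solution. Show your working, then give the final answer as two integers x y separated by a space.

55 12

d=21: √d = [4; 1,1,2,1,1,8] (ℓ=6, even), read p_5/q_5
k=0  a_k=4  p_k/q_k = 4/1
k=1  a_k=1  p_k/q_k = 5/1
k=2  a_k=1  p_k/q_k = 9/2
…
k=4  a_k=1  p_k/q_k = 32/7
k=5  a_k=1  p_k/q_k = 55/12
fundamental: x₁=55, y₁=12  (since 3025 − 21·144 = 1)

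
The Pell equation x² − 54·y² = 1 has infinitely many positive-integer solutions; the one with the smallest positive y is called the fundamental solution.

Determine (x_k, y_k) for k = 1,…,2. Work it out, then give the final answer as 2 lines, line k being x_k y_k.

485 66
470449 64020

d=54: √d = [7; 2,1,6,1,2,14] (ℓ=6, even), read p_5/q_5
k=0  a_k=7  p_k/q_k = 7/1
…
k=2  a_k=1  p_k/q_k = 22/3
…
k=4  a_k=1  p_k/q_k = 169/23
k=5  a_k=2  p_k/q_k = 485/66
→ (485, 66).  Check: 485²=235225, 54·66²=235224, difference 1.
n=2: (485,66)∘(485,66) = (485·485+54·66·66, 485·66+66·485) = (470449,64020)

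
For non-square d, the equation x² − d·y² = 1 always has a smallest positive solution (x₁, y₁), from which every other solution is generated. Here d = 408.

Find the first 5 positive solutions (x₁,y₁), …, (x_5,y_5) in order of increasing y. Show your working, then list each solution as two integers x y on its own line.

101 5
20401 1010
4120901 204015
832401601 41210020
168141002501 8324220025

√408 → a₀=20, period (5,40); ℓ=2 even so k=1
i=0: a=20 ⇒ p=20, q=1
i=1: a=5 ⇒ p=101, q=5
fundamental: x₁=101, y₁=5  (since 10201 − 408·25 = 1)
k=2:  x_2 = 101·101+408·5·5 = 20401,  y_2 = 101·5+5·101 = 1010
k=3:  x_3 = 101·20401+408·5·1010 = 4120901,  y_3 = 101·1010+5·20401 = 204015
k=4:  x_4 = 101·4120901+408·5·204015 = 832401601,  y_4 = 101·204015+5·4120901 = 41210020
k=5:  x_5 = 101·832401601+408·5·41210020 = 168141002501,  y_5 = 101·41210020+5·832401601 = 8324220025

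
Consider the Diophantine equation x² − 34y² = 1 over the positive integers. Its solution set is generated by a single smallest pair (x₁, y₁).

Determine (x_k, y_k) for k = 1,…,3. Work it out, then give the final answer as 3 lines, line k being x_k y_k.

35 6
2449 420
171395 29394

[5; 1,4,1,10] for √34; ℓ=4 ⇒ convergent index 3
k=0  a_k=5  p_k/q_k = 5/1
…
k=2  a_k=4  p_k/q_k = 29/5
k=3  a_k=1  p_k/q_k = 35/6
fundamental: x₁=35, y₁=6  (since 1225 − 34·36 = 1)
(35+6√34)^2 = 2449 + 420√34
(35+6√34)^3 = 171395 + 29394√34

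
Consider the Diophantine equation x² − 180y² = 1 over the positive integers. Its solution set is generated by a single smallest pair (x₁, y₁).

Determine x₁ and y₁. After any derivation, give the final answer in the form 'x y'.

[13; 2,2,2,26] for √180; ℓ=4 ⇒ convergent index 3
k=0  a_k=13  p_k/q_k = 13/1
…
k=2  a_k=2  p_k/q_k = 67/5
k=3  a_k=2  p_k/q_k = 161/12
→ (161, 12).  Check: 161²=25921, 180·12²=25920, difference 1.

161 12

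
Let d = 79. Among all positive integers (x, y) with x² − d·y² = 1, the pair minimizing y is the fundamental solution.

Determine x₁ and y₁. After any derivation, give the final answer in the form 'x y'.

80 9

d=79: √d = [8; 1,7,1,16] (ℓ=4, even), read p_3/q_3
a_0=8:  p_0=8·1+0=8,  q_0=8·0+1=1
a_1=1:  p_1=1·8+1=9,  q_1=1·1+0=1
a_2=7:  p_2=7·9+8=71,  q_2=7·1+1=8
a_3=1:  p_3=1·71+9=80,  q_3=1·8+1=9
(x₁, y₁) = (80, 9);  80² − 79·9² = 1 ✓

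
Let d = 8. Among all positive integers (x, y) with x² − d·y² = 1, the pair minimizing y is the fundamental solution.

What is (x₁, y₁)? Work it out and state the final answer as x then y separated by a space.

3 1

√8 = [2; 1,4, …], period ℓ=2 (even) → k=1
step 0: (2, 1)  from 2·(1,0) + (0,1)
step 1: (3, 1)  from 1·(2,1) + (1,0)
(x₁, y₁) = (3, 1);  3² − 8·1² = 1 ✓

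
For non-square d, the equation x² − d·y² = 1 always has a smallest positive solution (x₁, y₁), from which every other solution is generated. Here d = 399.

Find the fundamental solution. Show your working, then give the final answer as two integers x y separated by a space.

√399 → a₀=19, period (1,38); ℓ=2 even so k=1
step 0: (19, 1)  from 19·(1,0) + (0,1)
step 1: (20, 1)  from 1·(19,1) + (1,0)
→ (20, 1).  Check: 20²=400, 399·1²=399, difference 1.

20 1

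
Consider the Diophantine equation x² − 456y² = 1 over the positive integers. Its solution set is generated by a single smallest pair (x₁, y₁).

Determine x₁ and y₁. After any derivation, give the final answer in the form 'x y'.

1025 48

√456 = [21; 2,1,4,1,2,42, …], period ℓ=6 (even) → k=5
k=0  a_k=21  p_k/q_k = 21/1
k=1  a_k=2  p_k/q_k = 43/2
k=2  a_k=1  p_k/q_k = 64/3
k=3  a_k=4  p_k/q_k = 299/14
k=4  a_k=1  p_k/q_k = 363/17
k=5  a_k=2  p_k/q_k = 1025/48
fundamental: x₁=1025, y₁=48  (since 1050625 − 456·2304 = 1)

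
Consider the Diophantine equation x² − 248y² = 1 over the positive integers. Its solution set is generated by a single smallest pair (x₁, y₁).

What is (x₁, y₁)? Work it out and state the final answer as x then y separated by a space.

63 4

√248 → a₀=15, period (1,2,1,30); ℓ=4 even so k=3
k=0  a_k=15  p_k/q_k = 15/1
…
k=2  a_k=2  p_k/q_k = 47/3
k=3  a_k=1  p_k/q_k = 63/4
→ (63, 4).  Check: 63²=3969, 248·4²=3968, difference 1.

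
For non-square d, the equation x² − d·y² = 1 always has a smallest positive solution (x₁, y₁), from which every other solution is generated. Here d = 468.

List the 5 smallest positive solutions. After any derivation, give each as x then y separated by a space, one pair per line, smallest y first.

649 30
842401 38940
1093435849 50544090
1419278889601 65606189880
1842222905266249 85156783920150

d=468: √d = [21; 1,1,1,2,1,1,1,42] (ℓ=8, even), read p_7/q_7
a_0=21:  p_0=21·1+0=21,  q_0=21·0+1=1
a_1=1:  p_1=1·21+1=22,  q_1=1·1+0=1
a_2=1:  p_2=1·22+21=43,  q_2=1·1+1=2
a_3=1:  p_3=1·43+22=65,  q_3=1·2+1=3
a_4=2:  p_4=2·65+43=173,  q_4=2·3+2=8
a_5=1:  p_5=1·173+65=238,  q_5=1·8+3=11
a_6=1:  p_6=1·238+173=411,  q_6=1·11+8=19
a_7=1:  p_7=1·411+238=649,  q_7=1·19+11=30
fundamental: x₁=649, y₁=30  (since 421201 − 468·900 = 1)
n=2: (649,30)∘(649,30) = (649·649+468·30·30, 649·30+30·649) = (842401,38940)
n=3: (842401,38940)∘(649,30) = (649·842401+468·30·38940, 649·38940+30·842401) = (1093435849,50544090)
n=4: (1093435849,50544090)∘(649,30) = (649·1093435849+468·30·50544090, 649·50544090+30·1093435849) = (1419278889601,65606189880)
n=5: (1419278889601,65606189880)∘(649,30) = (649·1419278889601+468·30·65606189880, 649·65606189880+30·1419278889601) = (1842222905266249,85156783920150)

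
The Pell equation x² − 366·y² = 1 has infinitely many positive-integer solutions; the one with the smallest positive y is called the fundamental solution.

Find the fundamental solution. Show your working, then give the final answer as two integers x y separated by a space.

907925 47458

√366 → a₀=19, period (7,1,1,1,2,12,2,1,1,1,7,38); ℓ=12 even so k=11
k=0  a_k=19  p_k/q_k = 19/1
k=1  a_k=7  p_k/q_k = 134/7
…
k=3  a_k=1  p_k/q_k = 287/15
k=4  a_k=1  p_k/q_k = 440/23
k=5  a_k=2  p_k/q_k = 1167/61
k=6  a_k=12  p_k/q_k = 14444/755
…
k=8  a_k=1  p_k/q_k = 44499/2326
k=9  a_k=1  p_k/q_k = 74554/3897
k=10  a_k=1  p_k/q_k = 119053/6223
k=11  a_k=7  p_k/q_k = 907925/47458
fundamental: x₁=907925, y₁=47458  (since 824327805625 − 366·2252261764 = 1)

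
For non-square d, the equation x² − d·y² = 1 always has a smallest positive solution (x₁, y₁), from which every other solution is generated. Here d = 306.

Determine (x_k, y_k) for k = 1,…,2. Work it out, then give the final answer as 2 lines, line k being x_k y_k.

35 2
2449 140

d=306: √d = [17; 2,34] (ℓ=2, even), read p_1/q_1
a_0=17:  p_0=17·1+0=17,  q_0=17·0+1=1
a_1=2:  p_1=2·17+1=35,  q_1=2·1+0=2
fundamental: x₁=35, y₁=2  (since 1225 − 306·4 = 1)
(x_2, y_2) = (35·35 + 306·2·2, 35·2 + 2·35) = (2449, 140)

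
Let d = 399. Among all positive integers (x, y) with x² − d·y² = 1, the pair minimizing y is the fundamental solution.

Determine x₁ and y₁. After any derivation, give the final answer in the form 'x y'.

20 1

[19; 1,38] for √399; ℓ=2 ⇒ convergent index 1
i=0: a=19 ⇒ p=19, q=1
i=1: a=1 ⇒ p=20, q=1
fundamental: x₁=20, y₁=1  (since 400 − 399·1 = 1)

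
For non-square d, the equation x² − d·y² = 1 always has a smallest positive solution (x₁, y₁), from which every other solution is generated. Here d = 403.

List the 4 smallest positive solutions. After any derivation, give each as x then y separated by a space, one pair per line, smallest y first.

669878 33369
897473069767 44706317964
1202394930058086974 59895557730143415
1610915821914004898868577 80245432842261314788776

√403 → a₀=20, period (13,2,1,3,1,3,1,2,13,40); ℓ=10 even so k=9
k=0  a_k=20  p_k/q_k = 20/1
k=1  a_k=13  p_k/q_k = 261/13
…
k=3  a_k=1  p_k/q_k = 803/40
k=4  a_k=3  p_k/q_k = 2951/147
k=5  a_k=1  p_k/q_k = 3754/187
…
k=7  a_k=1  p_k/q_k = 17967/895
k=8  a_k=2  p_k/q_k = 50147/2498
k=9  a_k=13  p_k/q_k = 669878/33369
→ (669878, 33369).  Check: 669878²=448736534884, 403·33369²=448736534883, difference 1.
n=2: (669878,33369)∘(669878,33369) = (669878·669878+403·33369·33369, 669878·33369+33369·669878) = (897473069767,44706317964)
n=3: (897473069767,44706317964)∘(669878,33369) = (669878·897473069767+403·33369·44706317964, 669878·44706317964+33369·897473069767) = (1202394930058086974,59895557730143415)
n=4: (1202394930058086974,59895557730143415)∘(669878,33369) = (669878·1202394930058086974+403·33369·59895557730143415, 669878·59895557730143415+33369·1202394930058086974) = (1610915821914004898868577,80245432842261314788776)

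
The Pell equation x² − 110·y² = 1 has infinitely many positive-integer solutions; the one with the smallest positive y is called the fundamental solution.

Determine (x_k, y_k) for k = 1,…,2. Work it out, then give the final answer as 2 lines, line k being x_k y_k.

21 2
881 84

√110 → a₀=10, period (2,20); ℓ=2 even so k=1
a_0=10:  p_0=10·1+0=10,  q_0=10·0+1=1
a_1=2:  p_1=2·10+1=21,  q_1=2·1+0=2
fundamental: x₁=21, y₁=2  (since 441 − 110·4 = 1)
k=2:  x_2 = 21·21+110·2·2 = 881,  y_2 = 21·2+2·21 = 84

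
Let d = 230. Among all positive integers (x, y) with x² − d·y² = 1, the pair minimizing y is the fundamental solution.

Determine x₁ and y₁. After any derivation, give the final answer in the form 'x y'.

√230 → a₀=15, period (6,30); ℓ=2 even so k=1
k=0  a_k=15  p_k/q_k = 15/1
k=1  a_k=6  p_k/q_k = 91/6
→ (91, 6).  Check: 91²=8281, 230·6²=8280, difference 1.

91 6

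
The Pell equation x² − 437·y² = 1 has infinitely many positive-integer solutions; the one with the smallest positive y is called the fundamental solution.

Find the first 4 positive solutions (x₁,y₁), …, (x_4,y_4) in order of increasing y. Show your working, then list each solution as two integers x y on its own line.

4599 220
42301601 2023560
389090121399 18612704660
3578850894326401 171199655439120

√437 → a₀=20, period (1,9,2,9,1,40); ℓ=6 even so k=5
a_0=20:  p_0=20·1+0=20,  q_0=20·0+1=1
a_1=1:  p_1=1·20+1=21,  q_1=1·1+0=1
a_2=9:  p_2=9·21+20=209,  q_2=9·1+1=10
a_3=2:  p_3=2·209+21=439,  q_3=2·10+1=21
a_4=9:  p_4=9·439+209=4160,  q_4=9·21+10=199
a_5=1:  p_5=1·4160+439=4599,  q_5=1·199+21=220
→ (4599, 220).  Check: 4599²=21150801, 437·220²=21150800, difference 1.
(x_2, y_2) = (4599·4599 + 437·220·220, 4599·220 + 220·4599) = (42301601, 2023560)
(x_3, y_3) = (4599·42301601 + 437·220·2023560, 4599·2023560 + 220·42301601) = (389090121399, 18612704660)
(x_4, y_4) = (4599·389090121399 + 437·220·18612704660, 4599·18612704660 + 220·389090121399) = (3578850894326401, 171199655439120)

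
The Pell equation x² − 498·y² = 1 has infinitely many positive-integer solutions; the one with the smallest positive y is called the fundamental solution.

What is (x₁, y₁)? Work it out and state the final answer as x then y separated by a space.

179777 8056

√498 = [22; 3,6,22,6,3,44, …], period ℓ=6 (even) → k=5
step 0: (22, 1)  from 22·(1,0) + (0,1)
…
step 2: (424, 19)  from 6·(67,3) + (22,1)
…
step 4: (56794, 2545)  from 6·(9395,421) + (424,19)
step 5: (179777, 8056)  from 3·(56794,2545) + (9395,421)
(x₁, y₁) = (179777, 8056);  179777² − 498·8056² = 1 ✓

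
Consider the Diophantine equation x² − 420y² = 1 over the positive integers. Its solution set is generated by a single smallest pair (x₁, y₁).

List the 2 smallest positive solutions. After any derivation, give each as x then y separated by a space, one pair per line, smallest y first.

d=420: √d = [20; 2,40] (ℓ=2, even), read p_1/q_1
i=0: a=20 ⇒ p=20, q=1
i=1: a=2 ⇒ p=41, q=2
fundamental: x₁=41, y₁=2  (since 1681 − 420·4 = 1)
k=2:  x_2 = 41·41+420·2·2 = 3361,  y_2 = 41·2+2·41 = 164

41 2
3361 164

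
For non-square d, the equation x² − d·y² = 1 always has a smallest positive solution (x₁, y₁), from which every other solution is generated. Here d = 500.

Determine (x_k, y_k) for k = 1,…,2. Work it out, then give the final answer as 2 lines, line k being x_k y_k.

√500 → a₀=22, period (2,1,3,2,1,…,1,2,44); ℓ=14 even so k=13
k=0  a_k=22  p_k/q_k = 22/1
…
k=2  a_k=1  p_k/q_k = 67/3
k=3  a_k=3  p_k/q_k = 246/11
k=4  a_k=2  p_k/q_k = 559/25
k=5  a_k=1  p_k/q_k = 805/36
…
k=7  a_k=10  p_k/q_k = 14445/646
k=8  a_k=1  p_k/q_k = 15809/707
k=9  a_k=1  p_k/q_k = 30254/1353
…
k=12  a_k=1  p_k/q_k = 335522/15005
k=13  a_k=2  p_k/q_k = 930249/41602
→ (930249, 41602).  Check: 930249²=865363202001, 500·41602²=865363202000, difference 1.
(930249+41602√500)^2 = 1730726404001 + 77400437796√500

930249 41602
1730726404001 77400437796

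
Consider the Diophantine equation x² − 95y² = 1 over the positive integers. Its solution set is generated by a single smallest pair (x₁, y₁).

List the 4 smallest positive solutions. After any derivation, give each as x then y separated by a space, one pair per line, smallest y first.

39 4
3041 312
237159 24332
18495361 1897584

√95 → a₀=9, period (1,2,1,18); ℓ=4 even so k=3
i=0: a=9 ⇒ p=9, q=1
i=1: a=1 ⇒ p=10, q=1
i=2: a=2 ⇒ p=29, q=3
i=3: a=1 ⇒ p=39, q=4
→ (39, 4).  Check: 39²=1521, 95·4²=1520, difference 1.
(39+4√95)^2 = 3041 + 312√95
(39+4√95)^3 = 237159 + 24332√95
(39+4√95)^4 = 18495361 + 1897584√95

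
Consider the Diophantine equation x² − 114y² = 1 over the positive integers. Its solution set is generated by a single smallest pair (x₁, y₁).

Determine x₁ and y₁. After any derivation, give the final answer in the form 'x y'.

d=114: √d = [10; 1,2,10,2,1,20] (ℓ=6, even), read p_5/q_5
k=0  a_k=10  p_k/q_k = 10/1
…
k=4  a_k=2  p_k/q_k = 694/65
k=5  a_k=1  p_k/q_k = 1025/96
fundamental: x₁=1025, y₁=96  (since 1050625 − 114·9216 = 1)

1025 96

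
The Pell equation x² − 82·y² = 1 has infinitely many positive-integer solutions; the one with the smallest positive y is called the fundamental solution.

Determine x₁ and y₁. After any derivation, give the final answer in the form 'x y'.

[9; 18] for √82; ℓ=1 ⇒ convergent index 1
k=0  a_k=9  p_k/q_k = 9/1
k=1  a_k=18  p_k/q_k = 163/18
fundamental: x₁=163, y₁=18  (since 26569 − 82·324 = 1)

163 18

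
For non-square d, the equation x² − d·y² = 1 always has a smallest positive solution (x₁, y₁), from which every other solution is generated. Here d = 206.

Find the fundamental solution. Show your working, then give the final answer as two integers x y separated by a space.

√206 → a₀=14, period (2,1,5,14,5,1,2,28); ℓ=8 even so k=7
i=0: a=14 ⇒ p=14, q=1
i=1: a=2 ⇒ p=29, q=2
i=2: a=1 ⇒ p=43, q=3
…
i=4: a=14 ⇒ p=3459, q=241
…
i=6: a=1 ⇒ p=20998, q=1463
i=7: a=2 ⇒ p=59535, q=4148
fundamental: x₁=59535, y₁=4148  (since 3544416225 − 206·17205904 = 1)

59535 4148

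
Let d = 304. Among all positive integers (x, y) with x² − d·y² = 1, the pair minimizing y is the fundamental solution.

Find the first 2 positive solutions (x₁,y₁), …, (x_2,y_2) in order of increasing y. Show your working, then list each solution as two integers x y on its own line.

57799 3315
6681448801 383207370

[17; 2,3,2,1,1,1,1,1,2,3,2,34] for √304; ℓ=12 ⇒ convergent index 11
a_0=17:  p_0=17·1+0=17,  q_0=17·0+1=1
…
a_2=3:  p_2=3·35+17=122,  q_2=3·2+1=7
a_3=2:  p_3=2·122+35=279,  q_3=2·7+2=16
a_4=1:  p_4=1·279+122=401,  q_4=1·16+7=23
…
a_8=1:  p_8=1·1761+1081=2842,  q_8=1·101+62=163
a_9=2:  p_9=2·2842+1761=7445,  q_9=2·163+101=427
a_10=3:  p_10=3·7445+2842=25177,  q_10=3·427+163=1444
a_11=2:  p_11=2·25177+7445=57799,  q_11=2·1444+427=3315
fundamental: x₁=57799, y₁=3315  (since 3340724401 − 304·10989225 = 1)
n=2: (57799,3315)∘(57799,3315) = (57799·57799+304·3315·3315, 57799·3315+3315·57799) = (6681448801,383207370)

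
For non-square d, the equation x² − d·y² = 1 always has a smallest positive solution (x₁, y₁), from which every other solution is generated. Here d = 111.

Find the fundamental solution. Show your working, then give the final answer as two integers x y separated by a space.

[10; 1,1,6,1,1,20] for √111; ℓ=6 ⇒ convergent index 5
k=0  a_k=10  p_k/q_k = 10/1
k=1  a_k=1  p_k/q_k = 11/1
…
k=3  a_k=6  p_k/q_k = 137/13
k=4  a_k=1  p_k/q_k = 158/15
k=5  a_k=1  p_k/q_k = 295/28
(x₁, y₁) = (295, 28);  295² − 111·28² = 1 ✓

295 28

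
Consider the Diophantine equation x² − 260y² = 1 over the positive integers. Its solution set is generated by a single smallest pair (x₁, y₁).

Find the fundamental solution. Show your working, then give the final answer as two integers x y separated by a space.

√260 = [16; 8,32, …], period ℓ=2 (even) → k=1
step 0: (16, 1)  from 16·(1,0) + (0,1)
step 1: (129, 8)  from 8·(16,1) + (1,0)
(x₁, y₁) = (129, 8);  129² − 260·8² = 1 ✓

129 8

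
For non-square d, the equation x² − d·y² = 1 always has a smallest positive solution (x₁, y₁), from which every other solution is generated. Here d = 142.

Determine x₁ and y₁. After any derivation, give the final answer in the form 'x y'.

[11; 1,10,1,22] for √142; ℓ=4 ⇒ convergent index 3
step 0: (11, 1)  from 11·(1,0) + (0,1)
…
step 2: (131, 11)  from 10·(12,1) + (11,1)
step 3: (143, 12)  from 1·(131,11) + (12,1)
(x₁, y₁) = (143, 12);  143² − 142·12² = 1 ✓

143 12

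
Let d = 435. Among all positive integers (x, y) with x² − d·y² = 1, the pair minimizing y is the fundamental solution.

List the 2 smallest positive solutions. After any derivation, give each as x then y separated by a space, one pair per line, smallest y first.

146 7
42631 2044

d=435: √d = [20; 1,5,1,40] (ℓ=4, even), read p_3/q_3
step 0: (20, 1)  from 20·(1,0) + (0,1)
…
step 2: (125, 6)  from 5·(21,1) + (20,1)
step 3: (146, 7)  from 1·(125,6) + (21,1)
→ (146, 7).  Check: 146²=21316, 435·7²=21315, difference 1.
k=2:  x_2 = 146·146+435·7·7 = 42631,  y_2 = 146·7+7·146 = 2044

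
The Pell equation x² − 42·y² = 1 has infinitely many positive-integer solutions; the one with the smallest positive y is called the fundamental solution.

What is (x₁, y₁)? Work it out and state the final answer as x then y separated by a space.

13 2

√42 = [6; 2,12, …], period ℓ=2 (even) → k=1
step 0: (6, 1)  from 6·(1,0) + (0,1)
step 1: (13, 2)  from 2·(6,1) + (1,0)
(x₁, y₁) = (13, 2);  13² − 42·2² = 1 ✓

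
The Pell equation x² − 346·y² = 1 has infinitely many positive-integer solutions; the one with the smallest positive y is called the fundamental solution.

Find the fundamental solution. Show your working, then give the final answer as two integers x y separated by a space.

√346 = [18; 1,1,1,1,36, …], period ℓ=5 (odd) → k=9
k=0  a_k=18  p_k/q_k = 18/1
…
k=2  a_k=1  p_k/q_k = 37/2
…
k=4  a_k=1  p_k/q_k = 93/5
…
k=6  a_k=1  p_k/q_k = 3497/188
…
k=8  a_k=1  p_k/q_k = 10398/559
k=9  a_k=1  p_k/q_k = 17299/930
(x₁, y₁) = (17299, 930);  17299² − 346·930² = 1 ✓

17299 930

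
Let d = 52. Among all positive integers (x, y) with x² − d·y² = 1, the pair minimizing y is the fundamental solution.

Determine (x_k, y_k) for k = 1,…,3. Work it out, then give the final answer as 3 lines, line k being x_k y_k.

649 90
842401 116820
1093435849 151632270

d=52: √d = [7; 4,1,2,1,4,14] (ℓ=6, even), read p_5/q_5
i=0: a=7 ⇒ p=7, q=1
i=1: a=4 ⇒ p=29, q=4
…
i=3: a=2 ⇒ p=101, q=14
i=4: a=1 ⇒ p=137, q=19
i=5: a=4 ⇒ p=649, q=90
→ (649, 90).  Check: 649²=421201, 52·90²=421200, difference 1.
(649+90√52)^2 = 842401 + 116820√52
(649+90√52)^3 = 1093435849 + 151632270√52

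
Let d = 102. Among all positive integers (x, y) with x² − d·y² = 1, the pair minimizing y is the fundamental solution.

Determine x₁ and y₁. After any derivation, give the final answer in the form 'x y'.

101 10

√102 = [10; 10,20, …], period ℓ=2 (even) → k=1
i=0: a=10 ⇒ p=10, q=1
i=1: a=10 ⇒ p=101, q=10
→ (101, 10).  Check: 101²=10201, 102·10²=10200, difference 1.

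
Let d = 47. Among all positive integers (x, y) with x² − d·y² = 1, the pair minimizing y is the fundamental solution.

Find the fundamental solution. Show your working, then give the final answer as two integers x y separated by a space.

48 7

d=47: √d = [6; 1,5,1,12] (ℓ=4, even), read p_3/q_3
i=0: a=6 ⇒ p=6, q=1
…
i=2: a=5 ⇒ p=41, q=6
i=3: a=1 ⇒ p=48, q=7
→ (48, 7).  Check: 48²=2304, 47·7²=2303, difference 1.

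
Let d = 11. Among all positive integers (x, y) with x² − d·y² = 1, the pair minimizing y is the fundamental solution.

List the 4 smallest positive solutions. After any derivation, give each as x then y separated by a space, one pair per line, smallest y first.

[3; 3,6] for √11; ℓ=2 ⇒ convergent index 1
a_0=3:  p_0=3·1+0=3,  q_0=3·0+1=1
a_1=3:  p_1=3·3+1=10,  q_1=3·1+0=3
fundamental: x₁=10, y₁=3  (since 100 − 11·9 = 1)
(10+3√11)^2 = 199 + 60√11
(10+3√11)^3 = 3970 + 1197√11
(10+3√11)^4 = 79201 + 23880√11

10 3
199 60
3970 1197
79201 23880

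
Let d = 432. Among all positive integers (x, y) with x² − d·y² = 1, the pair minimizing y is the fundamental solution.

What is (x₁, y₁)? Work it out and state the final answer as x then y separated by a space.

√432 = [20; 1,3,1,1,1,3,1,40, …], period ℓ=8 (even) → k=7
i=0: a=20 ⇒ p=20, q=1
…
i=5: a=1 ⇒ p=291, q=14
i=6: a=3 ⇒ p=1060, q=51
i=7: a=1 ⇒ p=1351, q=65
fundamental: x₁=1351, y₁=65  (since 1825201 − 432·4225 = 1)

1351 65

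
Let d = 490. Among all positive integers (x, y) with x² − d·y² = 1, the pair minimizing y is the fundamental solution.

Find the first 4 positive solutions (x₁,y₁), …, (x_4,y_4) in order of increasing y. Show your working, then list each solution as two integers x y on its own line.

1039681 46968
2161873163521 97663474416
4495316905044313921 203077717488555624
9347391150304592810234881 422272088792340335957472

[22; 7,2,1,4,4,4,1,2,7,44] for √490; ℓ=10 ⇒ convergent index 9
i=0: a=22 ⇒ p=22, q=1
i=1: a=7 ⇒ p=155, q=7
i=2: a=2 ⇒ p=332, q=15
…
i=4: a=4 ⇒ p=2280, q=103
…
i=7: a=1 ⇒ p=50315, q=2273
i=8: a=2 ⇒ p=141338, q=6385
i=9: a=7 ⇒ p=1039681, q=46968
→ (1039681, 46968).  Check: 1039681²=1080936581761, 490·46968²=1080936581760, difference 1.
(x_2, y_2) = (1039681·1039681 + 490·46968·46968, 1039681·46968 + 46968·1039681) = (2161873163521, 97663474416)
(x_3, y_3) = (1039681·2161873163521 + 490·46968·97663474416, 1039681·97663474416 + 46968·2161873163521) = (4495316905044313921, 203077717488555624)
(x_4, y_4) = (1039681·4495316905044313921 + 490·46968·203077717488555624, 1039681·203077717488555624 + 46968·4495316905044313921) = (9347391150304592810234881, 422272088792340335957472)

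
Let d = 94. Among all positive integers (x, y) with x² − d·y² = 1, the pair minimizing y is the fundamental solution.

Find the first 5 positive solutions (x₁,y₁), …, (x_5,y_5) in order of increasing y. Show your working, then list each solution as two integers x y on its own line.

[9; 1,2,3,1,1,…,2,1,18] for √94; ℓ=16 ⇒ convergent index 15
step 0: (9, 1)  from 9·(1,0) + (0,1)
step 1: (10, 1)  from 1·(9,1) + (1,0)
…
step 5: (223, 23)  from 1·(126,13) + (97,10)
…
step 7: (1464, 151)  from 1·(1241,128) + (223,23)
…
step 9: (14417, 1487)  from 1·(12953,1336) + (1464,151)
step 10: (85038, 8771)  from 5·(14417,1487) + (12953,1336)
…
step 13: (652934, 67345)  from 3·(184493,19029) + (99455,10258)
step 14: (1490361, 153719)  from 2·(652934,67345) + (184493,19029)
step 15: (2143295, 221064)  from 1·(1490361,153719) + (652934,67345)
→ (2143295, 221064).  Check: 2143295²=4593713457025, 94·221064²=4593713457024, difference 1.
k=2:  x_2 = 2143295·2143295+94·221064·221064 = 9187426914049,  y_2 = 2143295·221064+221064·2143295 = 947610731760
k=3:  x_3 = 2143295·9187426914049+94·221064·947610731760 = 39382732335491159615,  y_3 = 2143295·947610731760+221064·9187426914049 = 4062018686654877336
k=4:  x_4 = 2143295·39382732335491159615+94·221064·4062018686654877336 = 168817626601983862467148801,  y_4 = 2143295·4062018686654877336+221064·39382732335491159615 = 17412208682026983028992480
k=5:  x_5 = 2143295·168817626601983862467148801+94·221064·17412208682026983028992480 = 723651950015758622280719887718975,  y_5 = 2143295·17412208682026983028992480+221064·168817626601983862467148801 = 74638999614285983163562219965864

2143295 221064
9187426914049 947610731760
39382732335491159615 4062018686654877336
168817626601983862467148801 17412208682026983028992480
723651950015758622280719887718975 74638999614285983163562219965864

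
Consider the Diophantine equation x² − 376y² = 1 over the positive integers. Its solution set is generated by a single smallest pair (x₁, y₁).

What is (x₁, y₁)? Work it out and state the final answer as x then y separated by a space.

√376 = [19; 2,1,1,3,1,…,1,2,38, …], period ℓ=16 (even) → k=15
step 0: (19, 1)  from 19·(1,0) + (0,1)
step 1: (39, 2)  from 2·(19,1) + (1,0)
…
step 4: (349, 18)  from 3·(97,5) + (58,3)
…
step 6: (1241, 64)  from 2·(446,23) + (349,18)
…
step 10: (70621, 3642)  from 2·(28834,1487) + (12953,668)
…
step 14: (837427, 43187)  from 1·(468441,24158) + (368986,19029)
step 15: (2143295, 110532)  from 2·(837427,43187) + (468441,24158)
fundamental: x₁=2143295, y₁=110532  (since 4593713457025 − 376·12217323024 = 1)

2143295 110532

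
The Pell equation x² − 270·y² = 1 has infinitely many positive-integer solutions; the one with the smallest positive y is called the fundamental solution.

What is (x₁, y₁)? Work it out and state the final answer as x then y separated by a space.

d=270: √d = [16; 2,3,6,3,2,32] (ℓ=6, even), read p_5/q_5
k=0  a_k=16  p_k/q_k = 16/1
k=1  a_k=2  p_k/q_k = 33/2
…
k=4  a_k=3  p_k/q_k = 2284/139
k=5  a_k=2  p_k/q_k = 5291/322
(x₁, y₁) = (5291, 322);  5291² − 270·322² = 1 ✓

5291 322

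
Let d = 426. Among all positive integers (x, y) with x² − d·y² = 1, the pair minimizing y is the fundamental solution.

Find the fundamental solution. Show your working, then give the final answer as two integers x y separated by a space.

88751 4300

√426 = [20; 1,1,1,3,2,6,2,3,1,1,1,40, …], period ℓ=12 (even) → k=11
step 0: (20, 1)  from 20·(1,0) + (0,1)
…
step 3: (62, 3)  from 1·(41,2) + (21,1)
…
step 5: (516, 25)  from 2·(227,11) + (62,3)
step 6: (3323, 161)  from 6·(516,25) + (227,11)
step 7: (7162, 347)  from 2·(3323,161) + (516,25)
step 8: (24809, 1202)  from 3·(7162,347) + (3323,161)
step 9: (31971, 1549)  from 1·(24809,1202) + (7162,347)
step 10: (56780, 2751)  from 1·(31971,1549) + (24809,1202)
step 11: (88751, 4300)  from 1·(56780,2751) + (31971,1549)
fundamental: x₁=88751, y₁=4300  (since 7876740001 − 426·18490000 = 1)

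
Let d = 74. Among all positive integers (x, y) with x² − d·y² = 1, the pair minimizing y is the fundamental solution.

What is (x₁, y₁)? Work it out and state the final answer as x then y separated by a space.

d=74: √d = [8; 1,1,1,1,16] (ℓ=5, odd), read p_9/q_9
k=0  a_k=8  p_k/q_k = 8/1
…
k=2  a_k=1  p_k/q_k = 17/2
k=3  a_k=1  p_k/q_k = 26/3
k=4  a_k=1  p_k/q_k = 43/5
k=5  a_k=16  p_k/q_k = 714/83
…
k=7  a_k=1  p_k/q_k = 1471/171
k=8  a_k=1  p_k/q_k = 2228/259
k=9  a_k=1  p_k/q_k = 3699/430
fundamental: x₁=3699, y₁=430  (since 13682601 − 74·184900 = 1)

3699 430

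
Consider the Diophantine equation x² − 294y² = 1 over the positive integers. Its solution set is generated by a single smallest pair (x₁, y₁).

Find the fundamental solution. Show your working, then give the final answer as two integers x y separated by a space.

d=294: √d = [17; 6,1,4,1,6,34] (ℓ=6, even), read p_5/q_5
step 0: (17, 1)  from 17·(1,0) + (0,1)
…
step 2: (120, 7)  from 1·(103,6) + (17,1)
step 3: (583, 34)  from 4·(120,7) + (103,6)
step 4: (703, 41)  from 1·(583,34) + (120,7)
step 5: (4801, 280)  from 6·(703,41) + (583,34)
fundamental: x₁=4801, y₁=280  (since 23049601 − 294·78400 = 1)

4801 280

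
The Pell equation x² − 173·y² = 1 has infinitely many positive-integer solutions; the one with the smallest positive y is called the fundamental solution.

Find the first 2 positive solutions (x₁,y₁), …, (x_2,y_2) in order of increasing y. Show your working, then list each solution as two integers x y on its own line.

2499849 190060
12498490045601 950242601880

√173 → a₀=13, period (6,1,1,6,26); ℓ=5 odd so k=9
i=0: a=13 ⇒ p=13, q=1
…
i=4: a=6 ⇒ p=1118, q=85
…
i=8: a=1 ⇒ p=382343, q=29069
i=9: a=6 ⇒ p=2499849, q=190060
fundamental: x₁=2499849, y₁=190060  (since 6249245022801 − 173·36122803600 = 1)
n=2: (2499849,190060)∘(2499849,190060) = (2499849·2499849+173·190060·190060, 2499849·190060+190060·2499849) = (12498490045601,950242601880)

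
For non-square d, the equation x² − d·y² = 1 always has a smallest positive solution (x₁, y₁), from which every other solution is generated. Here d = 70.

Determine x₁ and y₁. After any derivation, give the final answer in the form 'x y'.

√70 → a₀=8, period (2,1,2,1,2,16); ℓ=6 even so k=5
i=0: a=8 ⇒ p=8, q=1
…
i=2: a=1 ⇒ p=25, q=3
…
i=4: a=1 ⇒ p=92, q=11
i=5: a=2 ⇒ p=251, q=30
→ (251, 30).  Check: 251²=63001, 70·30²=63000, difference 1.

251 30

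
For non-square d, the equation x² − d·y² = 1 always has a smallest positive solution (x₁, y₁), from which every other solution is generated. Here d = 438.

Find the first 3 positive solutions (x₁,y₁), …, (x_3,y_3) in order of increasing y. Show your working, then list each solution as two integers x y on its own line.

293 14
171697 8204
100614149 4807530

√438 → a₀=20, period (1,12,1,40); ℓ=4 even so k=3
step 0: (20, 1)  from 20·(1,0) + (0,1)
step 1: (21, 1)  from 1·(20,1) + (1,0)
step 2: (272, 13)  from 12·(21,1) + (20,1)
step 3: (293, 14)  from 1·(272,13) + (21,1)
(x₁, y₁) = (293, 14);  293² − 438·14² = 1 ✓
(x_2, y_2) = (293·293 + 438·14·14, 293·14 + 14·293) = (171697, 8204)
(x_3, y_3) = (293·171697 + 438·14·8204, 293·8204 + 14·171697) = (100614149, 4807530)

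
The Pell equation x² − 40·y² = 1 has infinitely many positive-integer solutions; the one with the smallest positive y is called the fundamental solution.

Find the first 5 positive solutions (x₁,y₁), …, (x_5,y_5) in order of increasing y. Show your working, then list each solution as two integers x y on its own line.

19 3
721 114
27379 4329
1039681 164388
39480499 6242415

d=40: √d = [6; 3,12] (ℓ=2, even), read p_1/q_1
step 0: (6, 1)  from 6·(1,0) + (0,1)
step 1: (19, 3)  from 3·(6,1) + (1,0)
(x₁, y₁) = (19, 3);  19² − 40·3² = 1 ✓
n=2: (19,3)∘(19,3) = (19·19+40·3·3, 19·3+3·19) = (721,114)
n=3: (721,114)∘(19,3) = (19·721+40·3·114, 19·114+3·721) = (27379,4329)
n=4: (27379,4329)∘(19,3) = (19·27379+40·3·4329, 19·4329+3·27379) = (1039681,164388)
n=5: (1039681,164388)∘(19,3) = (19·1039681+40·3·164388, 19·164388+3·1039681) = (39480499,6242415)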